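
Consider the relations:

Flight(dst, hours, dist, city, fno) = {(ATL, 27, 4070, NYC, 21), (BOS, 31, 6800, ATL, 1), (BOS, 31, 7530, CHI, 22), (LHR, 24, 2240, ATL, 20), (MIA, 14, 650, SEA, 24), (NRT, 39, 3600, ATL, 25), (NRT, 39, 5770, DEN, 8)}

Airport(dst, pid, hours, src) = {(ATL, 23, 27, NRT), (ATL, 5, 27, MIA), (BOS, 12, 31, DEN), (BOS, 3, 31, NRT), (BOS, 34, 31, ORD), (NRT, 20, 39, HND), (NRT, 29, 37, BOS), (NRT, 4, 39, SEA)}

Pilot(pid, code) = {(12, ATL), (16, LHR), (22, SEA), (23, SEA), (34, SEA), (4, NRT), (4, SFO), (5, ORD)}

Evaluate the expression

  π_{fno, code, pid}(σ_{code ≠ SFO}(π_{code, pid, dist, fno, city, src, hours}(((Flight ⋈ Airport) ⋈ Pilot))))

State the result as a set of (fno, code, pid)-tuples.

{(1, ATL, 12), (1, SEA, 34), (21, ORD, 5), (21, SEA, 23), (22, ATL, 12), (22, SEA, 34), (25, NRT, 4), (8, NRT, 4)}

Flight ⋈ Airport (natural join on dst, hours): {(ATL, 27, 4070, NYC, 21, 23, NRT), (ATL, 27, 4070, NYC, 21, 5, MIA), (BOS, 31, 6800, ATL, 1, 12, DEN), (BOS, 31, 6800, ATL, 1, 3, NRT), (BOS, 31, 6800, ATL, 1, 34, ORD), (BOS, 31, 7530, CHI, 22, 12, DEN), (BOS, 31, 7530, CHI, 22, 3, NRT), (BOS, 31, 7530, CHI, 22, 34, ORD), (NRT, 39, 3600, ATL, 25, 20, HND), (NRT, 39, 3600, ATL, 25, 4, SEA), (NRT, 39, 5770, DEN, 8, 20, HND), (NRT, 39, 5770, DEN, 8, 4, SEA)}
(Flight ⋈ Airport) ⋈ Pilot (natural join on pid): {(ATL, 27, 4070, NYC, 21, 23, NRT, SEA), (ATL, 27, 4070, NYC, 21, 5, MIA, ORD), (BOS, 31, 6800, ATL, 1, 12, DEN, ATL), (BOS, 31, 6800, ATL, 1, 34, ORD, SEA), (BOS, 31, 7530, CHI, 22, 12, DEN, ATL), (BOS, 31, 7530, CHI, 22, 34, ORD, SEA), (NRT, 39, 3600, ATL, 25, 4, SEA, NRT), (NRT, 39, 3600, ATL, 25, 4, SEA, SFO), (NRT, 39, 5770, DEN, 8, 4, SEA, NRT), (NRT, 39, 5770, DEN, 8, 4, SEA, SFO)}
π[code, pid, dist, fno, city, src, hours]: project onto (code, pid, dist, fno, city, src, hours) → {(ATL, 12, 6800, 1, ATL, DEN, 31), (ATL, 12, 7530, 22, CHI, DEN, 31), (NRT, 4, 3600, 25, ATL, SEA, 39), (NRT, 4, 5770, 8, DEN, SEA, 39), (ORD, 5, 4070, 21, NYC, MIA, 27), (SEA, 23, 4070, 21, NYC, NRT, 27), (SEA, 34, 6800, 1, ATL, ORD, 31), (SEA, 34, 7530, 22, CHI, ORD, 31), (SFO, 4, 3600, 25, ATL, SEA, 39), (SFO, 4, 5770, 8, DEN, SEA, 39)}
Selection code ≠ SFO: {(ATL, 12, 6800, 1, ATL, DEN, 31), (ATL, 12, 7530, 22, CHI, DEN, 31), (NRT, 4, 3600, 25, ATL, SEA, 39), (NRT, 4, 5770, 8, DEN, SEA, 39), (ORD, 5, 4070, 21, NYC, MIA, 27), (SEA, 23, 4070, 21, NYC, NRT, 27), (SEA, 34, 6800, 1, ATL, ORD, 31), (SEA, 34, 7530, 22, CHI, ORD, 31)}
π[fno, code, pid]: project onto (fno, code, pid) → {(1, ATL, 12), (1, SEA, 34), (21, ORD, 5), (21, SEA, 23), (22, ATL, 12), (22, SEA, 34), (25, NRT, 4), (8, NRT, 4)}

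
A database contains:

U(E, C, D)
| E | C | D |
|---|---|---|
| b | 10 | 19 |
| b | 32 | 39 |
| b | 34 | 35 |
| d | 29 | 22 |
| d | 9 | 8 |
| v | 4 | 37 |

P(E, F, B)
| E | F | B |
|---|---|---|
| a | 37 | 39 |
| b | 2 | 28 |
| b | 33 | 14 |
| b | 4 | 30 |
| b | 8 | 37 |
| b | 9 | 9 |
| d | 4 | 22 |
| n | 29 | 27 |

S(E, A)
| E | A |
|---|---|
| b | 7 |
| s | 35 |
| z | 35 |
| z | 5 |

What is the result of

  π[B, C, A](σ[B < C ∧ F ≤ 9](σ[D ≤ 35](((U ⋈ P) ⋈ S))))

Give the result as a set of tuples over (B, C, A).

{(28, 34, 7), (30, 34, 7), (9, 10, 7), (9, 34, 7)}

Natural join on E: {(b, 10, 19, 2, 28), (b, 10, 19, 33, 14), (b, 10, 19, 4, 30), (b, 10, 19, 8, 37), (b, 10, 19, 9, 9), (b, 32, 39, 2, 28), (b, 32, 39, 33, 14), (b, 32, 39, 4, 30), (b, 32, 39, 8, 37), (b, 32, 39, 9, 9), (b, 34, 35, 2, 28), (b, 34, 35, 33, 14), (b, 34, 35, 4, 30), (b, 34, 35, 8, 37), (b, 34, 35, 9, 9), (d, 29, 22, 4, 22), (d, 9, 8, 4, 22)}
Natural join on E: {(b, 10, 19, 2, 28, 7), (b, 10, 19, 33, 14, 7), (b, 10, 19, 4, 30, 7), (b, 10, 19, 8, 37, 7), (b, 10, 19, 9, 9, 7), (b, 32, 39, 2, 28, 7), (b, 32, 39, 33, 14, 7), (b, 32, 39, 4, 30, 7), (b, 32, 39, 8, 37, 7), (b, 32, 39, 9, 9, 7), (b, 34, 35, 2, 28, 7), (b, 34, 35, 33, 14, 7), (b, 34, 35, 4, 30, 7), (b, 34, 35, 8, 37, 7), (b, 34, 35, 9, 9, 7)}
Selection D ≤ 35: {(b, 10, 19, 2, 28, 7), (b, 10, 19, 33, 14, 7), (b, 10, 19, 4, 30, 7), (b, 10, 19, 8, 37, 7), (b, 10, 19, 9, 9, 7), (b, 34, 35, 2, 28, 7), (b, 34, 35, 33, 14, 7), (b, 34, 35, 4, 30, 7), (b, 34, 35, 8, 37, 7), (b, 34, 35, 9, 9, 7)}
Selection B < C ∧ F ≤ 9: {(b, 10, 19, 9, 9, 7), (b, 34, 35, 2, 28, 7), (b, 34, 35, 4, 30, 7), (b, 34, 35, 9, 9, 7)}
Keep only column(s) B, C, A: {(28, 34, 7), (30, 34, 7), (9, 10, 7), (9, 34, 7)}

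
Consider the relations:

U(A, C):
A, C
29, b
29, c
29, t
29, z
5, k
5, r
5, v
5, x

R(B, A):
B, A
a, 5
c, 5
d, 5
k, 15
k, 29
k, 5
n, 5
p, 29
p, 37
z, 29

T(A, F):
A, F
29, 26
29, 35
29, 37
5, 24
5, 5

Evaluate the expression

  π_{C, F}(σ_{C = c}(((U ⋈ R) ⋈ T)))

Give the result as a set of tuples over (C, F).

U ⋈ R (natural join on A): {(29, b, k), (29, b, p), (29, b, z), (29, c, k), (29, c, p), (29, c, z), (29, t, k), (29, t, p), (29, t, z), (29, z, k), (29, z, p), (29, z, z), (5, k, a), (5, k, c), (5, k, d), (5, k, k), (5, k, n), (5, r, a), (5, r, c), (5, r, d), (5, r, k), (5, r, n), (5, v, a), (5, v, c), (5, v, d), (5, v, k), (5, v, n), (5, x, a), (5, x, c), (5, x, d), (5, x, k), (5, x, n)}
(U ⋈ R) ⋈ T (natural join on A): {(29, b, k, 26), (29, b, k, 35), (29, b, k, 37), (29, b, p, 26), (29, b, p, 35), (29, b, p, 37), (29, b, z, 26), (29, b, z, 35), (29, b, z, 37), (29, c, k, 26), (29, c, k, 35), (29, c, k, 37), (29, c, p, 26), (29, c, p, 35), (29, c, p, 37), (29, c, z, 26), (29, c, z, 35), (29, c, z, 37), (29, t, k, 26), (29, t, k, 35), (29, t, k, 37), (29, t, p, 26), (29, t, p, 35), (29, t, p, 37), (29, t, z, 26), (29, t, z, 35), (29, t, z, 37), (29, z, k, 26), (29, z, k, 35), (29, z, k, 37), (29, z, p, 26), (29, z, p, 35), (29, z, p, 37), (29, z, z, 26), (29, z, z, 35), (29, z, z, 37), (5, k, a, 24), (5, k, a, 5), (5, k, c, 24), (5, k, c, 5), (5, k, d, 24), (5, k, d, 5), (5, k, k, 24), (5, k, k, 5), (5, k, n, 24), (5, k, n, 5), (5, r, a, 24), (5, r, a, 5), (5, r, c, 24), (5, r, c, 5), (5, r, d, 24), (5, r, d, 5), (5, r, k, 24), (5, r, k, 5), (5, r, n, 24), (5, r, n, 5), (5, v, a, 24), (5, v, a, 5), (5, v, c, 24), (5, v, c, 5), (5, v, d, 24), (5, v, d, 5), (5, v, k, 24), (5, v, k, 5), (5, v, n, 24), (5, v, n, 5), (5, x, a, 24), (5, x, a, 5), (5, x, c, 24), (5, x, c, 5), (5, x, d, 24), (5, x, d, 5), (5, x, k, 24), (5, x, k, 5), (5, x, n, 24), (5, x, n, 5)}
Apply σ_{C = c}; surviving tuples: {(29, c, k, 26), (29, c, k, 35), (29, c, k, 37), (29, c, p, 26), (29, c, p, 35), (29, c, p, 37), (29, c, z, 26), (29, c, z, 35), (29, c, z, 37)}
π_{C, F} gives {(c, 26), (c, 35), (c, 37)} (6 duplicate(s) eliminated).

{(c, 26), (c, 35), (c, 37)}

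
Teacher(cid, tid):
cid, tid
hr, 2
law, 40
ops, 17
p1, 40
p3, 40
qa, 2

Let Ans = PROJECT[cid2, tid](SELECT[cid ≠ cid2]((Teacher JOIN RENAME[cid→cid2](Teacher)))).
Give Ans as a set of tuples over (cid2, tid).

ρ[cid→cid2]: schema becomes (cid2, tid); tuples unchanged.
Joining Teacher and RENAME[cid→cid2](Teacher) on tid yields {(hr, 2, hr), (hr, 2, qa), (law, 40, law), (law, 40, p1), (law, 40, p3), (ops, 17, ops), (p1, 40, law), (p1, 40, p1), (p1, 40, p3), (p3, 40, law), (p3, 40, p1), (p3, 40, p3), (qa, 2, hr), (qa, 2, qa)}.
σ[cid ≠ cid2]: keep tuples satisfying cid ≠ cid2 → {(hr, 2, qa), (law, 40, p1), (law, 40, p3), (p1, 40, law), (p1, 40, p3), (p3, 40, law), (p3, 40, p1), (qa, 2, hr)}
Keep only column(s) cid2, tid (3 duplicate(s) eliminated): {(hr, 2), (law, 40), (p1, 40), (p3, 40), (qa, 2)}

{(hr, 2), (law, 40), (p1, 40), (p3, 40), (qa, 2)}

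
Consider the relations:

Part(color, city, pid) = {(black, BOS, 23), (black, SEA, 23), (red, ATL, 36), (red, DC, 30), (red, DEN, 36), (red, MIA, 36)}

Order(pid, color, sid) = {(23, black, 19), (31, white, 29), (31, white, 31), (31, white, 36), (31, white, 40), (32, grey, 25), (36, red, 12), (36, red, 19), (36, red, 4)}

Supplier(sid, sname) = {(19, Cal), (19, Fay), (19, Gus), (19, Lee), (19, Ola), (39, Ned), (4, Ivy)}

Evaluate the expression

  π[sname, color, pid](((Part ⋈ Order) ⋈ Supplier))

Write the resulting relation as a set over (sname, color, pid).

{(Cal, black, 23), (Cal, red, 36), (Fay, black, 23), (Fay, red, 36), (Gus, black, 23), (Gus, red, 36), (Ivy, red, 36), (Lee, black, 23), (Lee, red, 36), (Ola, black, 23), (Ola, red, 36)}

Part ⋈ Order (natural join on color, pid): {(black, BOS, 23, 19), (black, SEA, 23, 19), (red, ATL, 36, 12), (red, ATL, 36, 19), (red, ATL, 36, 4), (red, DEN, 36, 12), (red, DEN, 36, 19), (red, DEN, 36, 4), (red, MIA, 36, 12), (red, MIA, 36, 19), (red, MIA, 36, 4)}
(Part ⋈ Order) ⋈ Supplier (natural join on sid): {(black, BOS, 23, 19, Cal), (black, BOS, 23, 19, Fay), (black, BOS, 23, 19, Gus), (black, BOS, 23, 19, Lee), (black, BOS, 23, 19, Ola), (black, SEA, 23, 19, Cal), (black, SEA, 23, 19, Fay), (black, SEA, 23, 19, Gus), (black, SEA, 23, 19, Lee), (black, SEA, 23, 19, Ola), (red, ATL, 36, 19, Cal), (red, ATL, 36, 19, Fay), (red, ATL, 36, 19, Gus), (red, ATL, 36, 19, Lee), (red, ATL, 36, 19, Ola), (red, ATL, 36, 4, Ivy), (red, DEN, 36, 19, Cal), (red, DEN, 36, 19, Fay), (red, DEN, 36, 19, Gus), (red, DEN, 36, 19, Lee), (red, DEN, 36, 19, Ola), (red, DEN, 36, 4, Ivy), (red, MIA, 36, 19, Cal), (red, MIA, 36, 19, Fay), (red, MIA, 36, 19, Gus), (red, MIA, 36, 19, Lee), (red, MIA, 36, 19, Ola), (red, MIA, 36, 4, Ivy)}
Keep only column(s) sname, color, pid (17 duplicate(s) eliminated): {(Cal, black, 23), (Cal, red, 36), (Fay, black, 23), (Fay, red, 36), (Gus, black, 23), (Gus, red, 36), (Ivy, red, 36), (Lee, black, 23), (Lee, red, 36), (Ola, black, 23), (Ola, red, 36)}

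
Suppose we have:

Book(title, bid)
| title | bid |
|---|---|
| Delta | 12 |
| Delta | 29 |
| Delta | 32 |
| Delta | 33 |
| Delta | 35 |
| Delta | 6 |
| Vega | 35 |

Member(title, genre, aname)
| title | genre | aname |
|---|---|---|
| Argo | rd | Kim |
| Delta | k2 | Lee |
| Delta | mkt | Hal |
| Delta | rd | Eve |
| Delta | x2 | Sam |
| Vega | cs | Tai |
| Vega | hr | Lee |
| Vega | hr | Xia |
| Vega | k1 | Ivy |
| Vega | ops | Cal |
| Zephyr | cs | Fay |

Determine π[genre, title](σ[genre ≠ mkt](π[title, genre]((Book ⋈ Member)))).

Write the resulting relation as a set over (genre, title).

{(cs, Vega), (hr, Vega), (k1, Vega), (k2, Delta), (ops, Vega), (rd, Delta), (x2, Delta)}

Joining Book and Member on title yields {(Delta, 12, k2, Lee), (Delta, 12, mkt, Hal), (Delta, 12, rd, Eve), (Delta, 12, x2, Sam), (Delta, 29, k2, Lee), (Delta, 29, mkt, Hal), (Delta, 29, rd, Eve), (Delta, 29, x2, Sam), (Delta, 32, k2, Lee), (Delta, 32, mkt, Hal), (Delta, 32, rd, Eve), (Delta, 32, x2, Sam), (Delta, 33, k2, Lee), (Delta, 33, mkt, Hal), (Delta, 33, rd, Eve), (Delta, 33, x2, Sam), (Delta, 35, k2, Lee), (Delta, 35, mkt, Hal), (Delta, 35, rd, Eve), (Delta, 35, x2, Sam), (Delta, 6, k2, Lee), (Delta, 6, mkt, Hal), (Delta, 6, rd, Eve), (Delta, 6, x2, Sam), (Vega, 35, cs, Tai), (Vega, 35, hr, Lee), (Vega, 35, hr, Xia), (Vega, 35, k1, Ivy), (Vega, 35, ops, Cal)}.
Projecting to title, genre (21 duplicate(s) eliminated): {(Delta, k2), (Delta, mkt), (Delta, rd), (Delta, x2), (Vega, cs), (Vega, hr), (Vega, k1), (Vega, ops)}
Selection genre ≠ mkt: {(Delta, k2), (Delta, rd), (Delta, x2), (Vega, cs), (Vega, hr), (Vega, k1), (Vega, ops)}
Projecting to genre, title: {(cs, Vega), (hr, Vega), (k1, Vega), (k2, Delta), (ops, Vega), (rd, Delta), (x2, Delta)}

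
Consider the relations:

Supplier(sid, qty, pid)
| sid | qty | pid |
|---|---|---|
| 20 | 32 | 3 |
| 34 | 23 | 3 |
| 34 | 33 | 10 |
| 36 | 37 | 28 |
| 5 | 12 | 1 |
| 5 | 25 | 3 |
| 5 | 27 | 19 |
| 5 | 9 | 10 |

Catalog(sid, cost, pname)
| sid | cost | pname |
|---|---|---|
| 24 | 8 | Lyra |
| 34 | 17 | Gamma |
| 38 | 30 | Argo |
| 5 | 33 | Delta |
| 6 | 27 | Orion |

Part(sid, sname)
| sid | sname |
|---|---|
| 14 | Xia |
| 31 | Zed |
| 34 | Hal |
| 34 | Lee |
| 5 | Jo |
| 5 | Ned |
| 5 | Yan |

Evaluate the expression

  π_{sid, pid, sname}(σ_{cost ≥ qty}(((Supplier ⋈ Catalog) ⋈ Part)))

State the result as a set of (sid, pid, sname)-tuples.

{(5, 1, Jo), (5, 1, Ned), (5, 1, Yan), (5, 10, Jo), (5, 10, Ned), (5, 10, Yan), (5, 19, Jo), (5, 19, Ned), (5, 19, Yan), (5, 3, Jo), (5, 3, Ned), (5, 3, Yan)}

Supplier ⋈ Catalog (natural join on sid): {(34, 23, 3, 17, Gamma), (34, 33, 10, 17, Gamma), (5, 12, 1, 33, Delta), (5, 25, 3, 33, Delta), (5, 27, 19, 33, Delta), (5, 9, 10, 33, Delta)}
(Supplier ⋈ Catalog) ⋈ Part (natural join on sid): {(34, 23, 3, 17, Gamma, Hal), (34, 23, 3, 17, Gamma, Lee), (34, 33, 10, 17, Gamma, Hal), (34, 33, 10, 17, Gamma, Lee), (5, 12, 1, 33, Delta, Jo), (5, 12, 1, 33, Delta, Ned), (5, 12, 1, 33, Delta, Yan), (5, 25, 3, 33, Delta, Jo), (5, 25, 3, 33, Delta, Ned), (5, 25, 3, 33, Delta, Yan), (5, 27, 19, 33, Delta, Jo), (5, 27, 19, 33, Delta, Ned), (5, 27, 19, 33, Delta, Yan), (5, 9, 10, 33, Delta, Jo), (5, 9, 10, 33, Delta, Ned), (5, 9, 10, 33, Delta, Yan)}
Apply σ_{cost ≥ qty}; surviving tuples: {(5, 12, 1, 33, Delta, Jo), (5, 12, 1, 33, Delta, Ned), (5, 12, 1, 33, Delta, Yan), (5, 25, 3, 33, Delta, Jo), (5, 25, 3, 33, Delta, Ned), (5, 25, 3, 33, Delta, Yan), (5, 27, 19, 33, Delta, Jo), (5, 27, 19, 33, Delta, Ned), (5, 27, 19, 33, Delta, Yan), (5, 9, 10, 33, Delta, Jo), (5, 9, 10, 33, Delta, Ned), (5, 9, 10, 33, Delta, Yan)}
Projecting to sid, pid, sname: {(5, 1, Jo), (5, 1, Ned), (5, 1, Yan), (5, 10, Jo), (5, 10, Ned), (5, 10, Yan), (5, 19, Jo), (5, 19, Ned), (5, 19, Yan), (5, 3, Jo), (5, 3, Ned), (5, 3, Yan)}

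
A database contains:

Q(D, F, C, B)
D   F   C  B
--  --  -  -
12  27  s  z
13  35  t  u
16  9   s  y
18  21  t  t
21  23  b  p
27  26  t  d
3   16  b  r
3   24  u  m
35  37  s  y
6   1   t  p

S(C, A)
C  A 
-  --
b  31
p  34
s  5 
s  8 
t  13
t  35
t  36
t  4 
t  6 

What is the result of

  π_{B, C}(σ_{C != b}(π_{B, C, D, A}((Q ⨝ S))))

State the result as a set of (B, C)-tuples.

{(d, t), (p, t), (t, t), (u, t), (y, s), (z, s)}

Natural join on C: {(12, 27, s, z, 5), (12, 27, s, z, 8), (13, 35, t, u, 13), (13, 35, t, u, 35), (13, 35, t, u, 36), (13, 35, t, u, 4), (13, 35, t, u, 6), (16, 9, s, y, 5), (16, 9, s, y, 8), (18, 21, t, t, 13), (18, 21, t, t, 35), (18, 21, t, t, 36), (18, 21, t, t, 4), (18, 21, t, t, 6), (21, 23, b, p, 31), (27, 26, t, d, 13), (27, 26, t, d, 35), (27, 26, t, d, 36), (27, 26, t, d, 4), (27, 26, t, d, 6), (3, 16, b, r, 31), (35, 37, s, y, 5), (35, 37, s, y, 8), (6, 1, t, p, 13), (6, 1, t, p, 35), (6, 1, t, p, 36), (6, 1, t, p, 4), (6, 1, t, p, 6)}
π_{B, C, D, A} gives {(d, t, 27, 13), (d, t, 27, 35), (d, t, 27, 36), (d, t, 27, 4), (d, t, 27, 6), (p, b, 21, 31), (p, t, 6, 13), (p, t, 6, 35), (p, t, 6, 36), (p, t, 6, 4), (p, t, 6, 6), (r, b, 3, 31), (t, t, 18, 13), (t, t, 18, 35), (t, t, 18, 36), (t, t, 18, 4), (t, t, 18, 6), (u, t, 13, 13), (u, t, 13, 35), (u, t, 13, 36), (u, t, 13, 4), (u, t, 13, 6), (y, s, 16, 5), (y, s, 16, 8), (y, s, 35, 5), (y, s, 35, 8), (z, s, 12, 5), (z, s, 12, 8)}.
Selection C != b: {(d, t, 27, 13), (d, t, 27, 35), (d, t, 27, 36), (d, t, 27, 4), (d, t, 27, 6), (p, t, 6, 13), (p, t, 6, 35), (p, t, 6, 36), (p, t, 6, 4), (p, t, 6, 6), (t, t, 18, 13), (t, t, 18, 35), (t, t, 18, 36), (t, t, 18, 4), (t, t, 18, 6), (u, t, 13, 13), (u, t, 13, 35), (u, t, 13, 36), (u, t, 13, 4), (u, t, 13, 6), (y, s, 16, 5), (y, s, 16, 8), (y, s, 35, 5), (y, s, 35, 8), (z, s, 12, 5), (z, s, 12, 8)}
π_{B, C} gives {(d, t), (p, t), (t, t), (u, t), (y, s), (z, s)} (20 duplicate(s) eliminated).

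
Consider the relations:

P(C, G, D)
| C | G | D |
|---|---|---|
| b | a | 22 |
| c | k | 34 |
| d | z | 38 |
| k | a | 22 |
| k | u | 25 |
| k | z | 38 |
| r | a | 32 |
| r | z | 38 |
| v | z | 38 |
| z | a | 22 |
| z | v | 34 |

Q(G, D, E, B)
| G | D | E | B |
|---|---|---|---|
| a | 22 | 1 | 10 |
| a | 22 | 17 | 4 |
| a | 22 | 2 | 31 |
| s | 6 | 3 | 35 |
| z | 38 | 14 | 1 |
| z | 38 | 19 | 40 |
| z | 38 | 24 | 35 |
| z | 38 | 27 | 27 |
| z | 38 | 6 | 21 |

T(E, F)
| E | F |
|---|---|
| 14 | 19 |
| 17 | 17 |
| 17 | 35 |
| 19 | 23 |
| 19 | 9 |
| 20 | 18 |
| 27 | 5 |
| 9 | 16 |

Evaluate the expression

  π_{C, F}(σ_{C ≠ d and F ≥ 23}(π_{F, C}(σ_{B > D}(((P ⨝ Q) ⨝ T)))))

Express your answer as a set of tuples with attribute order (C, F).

P ⋈ Q (natural join on G, D): {(b, a, 22, 1, 10), (b, a, 22, 17, 4), (b, a, 22, 2, 31), (d, z, 38, 14, 1), (d, z, 38, 19, 40), (d, z, 38, 24, 35), (d, z, 38, 27, 27), (d, z, 38, 6, 21), (k, a, 22, 1, 10), (k, a, 22, 17, 4), (k, a, 22, 2, 31), (k, z, 38, 14, 1), (k, z, 38, 19, 40), (k, z, 38, 24, 35), (k, z, 38, 27, 27), (k, z, 38, 6, 21), (r, z, 38, 14, 1), (r, z, 38, 19, 40), (r, z, 38, 24, 35), (r, z, 38, 27, 27), (r, z, 38, 6, 21), (v, z, 38, 14, 1), (v, z, 38, 19, 40), (v, z, 38, 24, 35), (v, z, 38, 27, 27), (v, z, 38, 6, 21), (z, a, 22, 1, 10), (z, a, 22, 17, 4), (z, a, 22, 2, 31)}
(P ⨝ Q) ⋈ T (natural join on E): {(b, a, 22, 17, 4, 17), (b, a, 22, 17, 4, 35), (d, z, 38, 14, 1, 19), (d, z, 38, 19, 40, 23), (d, z, 38, 19, 40, 9), (d, z, 38, 27, 27, 5), (k, a, 22, 17, 4, 17), (k, a, 22, 17, 4, 35), (k, z, 38, 14, 1, 19), (k, z, 38, 19, 40, 23), (k, z, 38, 19, 40, 9), (k, z, 38, 27, 27, 5), (r, z, 38, 14, 1, 19), (r, z, 38, 19, 40, 23), (r, z, 38, 19, 40, 9), (r, z, 38, 27, 27, 5), (v, z, 38, 14, 1, 19), (v, z, 38, 19, 40, 23), (v, z, 38, 19, 40, 9), (v, z, 38, 27, 27, 5), (z, a, 22, 17, 4, 17), (z, a, 22, 17, 4, 35)}
Apply σ_{B > D}; surviving tuples: {(d, z, 38, 19, 40, 23), (d, z, 38, 19, 40, 9), (k, z, 38, 19, 40, 23), (k, z, 38, 19, 40, 9), (r, z, 38, 19, 40, 23), (r, z, 38, 19, 40, 9), (v, z, 38, 19, 40, 23), (v, z, 38, 19, 40, 9)}
Projecting to F, C: {(23, d), (23, k), (23, r), (23, v), (9, d), (9, k), (9, r), (9, v)}
Apply σ_{C ≠ d and F ≥ 23}; surviving tuples: {(23, k), (23, r), (23, v)}
Projecting to C, F: {(k, 23), (r, 23), (v, 23)}

{(k, 23), (r, 23), (v, 23)}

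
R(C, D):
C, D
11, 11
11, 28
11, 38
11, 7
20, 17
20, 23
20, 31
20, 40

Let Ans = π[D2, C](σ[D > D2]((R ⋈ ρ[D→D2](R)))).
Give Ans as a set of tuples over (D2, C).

ρ[D→D2]: schema becomes (C, D2); tuples unchanged.
Joining R and ρ[D→D2](R) on C yields {(11, 11, 11), (11, 11, 28), (11, 11, 38), (11, 11, 7), (11, 28, 11), (11, 28, 28), (11, 28, 38), (11, 28, 7), (11, 38, 11), (11, 38, 28), (11, 38, 38), (11, 38, 7), (11, 7, 11), (11, 7, 28), (11, 7, 38), (11, 7, 7), (20, 17, 17), (20, 17, 23), (20, 17, 31), (20, 17, 40), (20, 23, 17), (20, 23, 23), (20, 23, 31), (20, 23, 40), (20, 31, 17), (20, 31, 23), (20, 31, 31), (20, 31, 40), (20, 40, 17), (20, 40, 23), (20, 40, 31), (20, 40, 40)}.
σ[D > D2]: keep tuples satisfying D > D2 → {(11, 11, 7), (11, 28, 11), (11, 28, 7), (11, 38, 11), (11, 38, 28), (11, 38, 7), (20, 23, 17), (20, 31, 17), (20, 31, 23), (20, 40, 17), (20, 40, 23), (20, 40, 31)}
Projecting to D2, C (6 duplicate(s) eliminated): {(11, 11), (17, 20), (23, 20), (28, 11), (31, 20), (7, 11)}

{(11, 11), (17, 20), (23, 20), (28, 11), (31, 20), (7, 11)}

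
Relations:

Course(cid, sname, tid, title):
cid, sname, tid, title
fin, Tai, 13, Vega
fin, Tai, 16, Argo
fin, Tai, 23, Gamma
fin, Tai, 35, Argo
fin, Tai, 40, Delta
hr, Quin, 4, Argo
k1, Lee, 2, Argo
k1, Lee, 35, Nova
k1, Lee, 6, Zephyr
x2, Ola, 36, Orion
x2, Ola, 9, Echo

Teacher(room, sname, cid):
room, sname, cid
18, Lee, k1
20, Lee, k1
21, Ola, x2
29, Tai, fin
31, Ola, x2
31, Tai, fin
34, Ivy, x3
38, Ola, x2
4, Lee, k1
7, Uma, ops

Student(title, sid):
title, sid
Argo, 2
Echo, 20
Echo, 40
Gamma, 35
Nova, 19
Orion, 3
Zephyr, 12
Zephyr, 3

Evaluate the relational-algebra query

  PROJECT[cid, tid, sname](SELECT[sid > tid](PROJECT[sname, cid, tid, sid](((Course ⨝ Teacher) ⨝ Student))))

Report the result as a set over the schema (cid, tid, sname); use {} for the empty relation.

{(fin, 23, Tai), (k1, 6, Lee), (x2, 9, Ola)}

Natural join on cid, sname: {(fin, Tai, 13, Vega, 29), (fin, Tai, 13, Vega, 31), (fin, Tai, 16, Argo, 29), (fin, Tai, 16, Argo, 31), (fin, Tai, 23, Gamma, 29), (fin, Tai, 23, Gamma, 31), (fin, Tai, 35, Argo, 29), (fin, Tai, 35, Argo, 31), (fin, Tai, 40, Delta, 29), (fin, Tai, 40, Delta, 31), (k1, Lee, 2, Argo, 18), (k1, Lee, 2, Argo, 20), (k1, Lee, 2, Argo, 4), (k1, Lee, 35, Nova, 18), (k1, Lee, 35, Nova, 20), (k1, Lee, 35, Nova, 4), (k1, Lee, 6, Zephyr, 18), (k1, Lee, 6, Zephyr, 20), (k1, Lee, 6, Zephyr, 4), (x2, Ola, 36, Orion, 21), (x2, Ola, 36, Orion, 31), (x2, Ola, 36, Orion, 38), (x2, Ola, 9, Echo, 21), (x2, Ola, 9, Echo, 31), (x2, Ola, 9, Echo, 38)}
Natural join on title: {(fin, Tai, 16, Argo, 29, 2), (fin, Tai, 16, Argo, 31, 2), (fin, Tai, 23, Gamma, 29, 35), (fin, Tai, 23, Gamma, 31, 35), (fin, Tai, 35, Argo, 29, 2), (fin, Tai, 35, Argo, 31, 2), (k1, Lee, 2, Argo, 18, 2), (k1, Lee, 2, Argo, 20, 2), (k1, Lee, 2, Argo, 4, 2), (k1, Lee, 35, Nova, 18, 19), (k1, Lee, 35, Nova, 20, 19), (k1, Lee, 35, Nova, 4, 19), (k1, Lee, 6, Zephyr, 18, 12), (k1, Lee, 6, Zephyr, 18, 3), (k1, Lee, 6, Zephyr, 20, 12), (k1, Lee, 6, Zephyr, 20, 3), (k1, Lee, 6, Zephyr, 4, 12), (k1, Lee, 6, Zephyr, 4, 3), (x2, Ola, 36, Orion, 21, 3), (x2, Ola, 36, Orion, 31, 3), (x2, Ola, 36, Orion, 38, 3), (x2, Ola, 9, Echo, 21, 20), (x2, Ola, 9, Echo, 21, 40), (x2, Ola, 9, Echo, 31, 20), (x2, Ola, 9, Echo, 31, 40), (x2, Ola, 9, Echo, 38, 20), (x2, Ola, 9, Echo, 38, 40)}
Keep only column(s) sname, cid, tid, sid (17 duplicate(s) eliminated): {(Lee, k1, 2, 2), (Lee, k1, 35, 19), (Lee, k1, 6, 12), (Lee, k1, 6, 3), (Ola, x2, 36, 3), (Ola, x2, 9, 20), (Ola, x2, 9, 40), (Tai, fin, 16, 2), (Tai, fin, 23, 35), (Tai, fin, 35, 2)}
Apply σ_{sid > tid}; surviving tuples: {(Lee, k1, 6, 12), (Ola, x2, 9, 20), (Ola, x2, 9, 40), (Tai, fin, 23, 35)}
Keep only column(s) cid, tid, sname (1 duplicate(s) eliminated): {(fin, 23, Tai), (k1, 6, Lee), (x2, 9, Ola)}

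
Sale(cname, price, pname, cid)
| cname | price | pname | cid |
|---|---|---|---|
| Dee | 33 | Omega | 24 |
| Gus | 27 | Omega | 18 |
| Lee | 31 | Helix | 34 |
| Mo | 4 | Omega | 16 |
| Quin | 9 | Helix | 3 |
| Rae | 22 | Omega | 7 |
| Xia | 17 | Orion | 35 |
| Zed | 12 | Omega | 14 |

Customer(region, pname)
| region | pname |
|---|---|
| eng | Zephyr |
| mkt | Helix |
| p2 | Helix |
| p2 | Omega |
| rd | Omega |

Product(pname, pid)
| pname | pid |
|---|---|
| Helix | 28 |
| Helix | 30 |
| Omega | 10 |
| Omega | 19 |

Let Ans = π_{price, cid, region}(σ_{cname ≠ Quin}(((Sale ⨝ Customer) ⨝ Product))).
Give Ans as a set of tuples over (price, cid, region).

Joining Sale and Customer on pname yields {(Dee, 33, Omega, 24, p2), (Dee, 33, Omega, 24, rd), (Gus, 27, Omega, 18, p2), (Gus, 27, Omega, 18, rd), (Lee, 31, Helix, 34, mkt), (Lee, 31, Helix, 34, p2), (Mo, 4, Omega, 16, p2), (Mo, 4, Omega, 16, rd), (Quin, 9, Helix, 3, mkt), (Quin, 9, Helix, 3, p2), (Rae, 22, Omega, 7, p2), (Rae, 22, Omega, 7, rd), (Zed, 12, Omega, 14, p2), (Zed, 12, Omega, 14, rd)}.
Joining (Sale ⨝ Customer) and Product on pname yields {(Dee, 33, Omega, 24, p2, 10), (Dee, 33, Omega, 24, p2, 19), (Dee, 33, Omega, 24, rd, 10), (Dee, 33, Omega, 24, rd, 19), (Gus, 27, Omega, 18, p2, 10), (Gus, 27, Omega, 18, p2, 19), (Gus, 27, Omega, 18, rd, 10), (Gus, 27, Omega, 18, rd, 19), (Lee, 31, Helix, 34, mkt, 28), (Lee, 31, Helix, 34, mkt, 30), (Lee, 31, Helix, 34, p2, 28), (Lee, 31, Helix, 34, p2, 30), (Mo, 4, Omega, 16, p2, 10), (Mo, 4, Omega, 16, p2, 19), (Mo, 4, Omega, 16, rd, 10), (Mo, 4, Omega, 16, rd, 19), (Quin, 9, Helix, 3, mkt, 28), (Quin, 9, Helix, 3, mkt, 30), (Quin, 9, Helix, 3, p2, 28), (Quin, 9, Helix, 3, p2, 30), (Rae, 22, Omega, 7, p2, 10), (Rae, 22, Omega, 7, p2, 19), (Rae, 22, Omega, 7, rd, 10), (Rae, 22, Omega, 7, rd, 19), (Zed, 12, Omega, 14, p2, 10), (Zed, 12, Omega, 14, p2, 19), (Zed, 12, Omega, 14, rd, 10), (Zed, 12, Omega, 14, rd, 19)}.
Apply σ_{cname ≠ Quin}; surviving tuples: {(Dee, 33, Omega, 24, p2, 10), (Dee, 33, Omega, 24, p2, 19), (Dee, 33, Omega, 24, rd, 10), (Dee, 33, Omega, 24, rd, 19), (Gus, 27, Omega, 18, p2, 10), (Gus, 27, Omega, 18, p2, 19), (Gus, 27, Omega, 18, rd, 10), (Gus, 27, Omega, 18, rd, 19), (Lee, 31, Helix, 34, mkt, 28), (Lee, 31, Helix, 34, mkt, 30), (Lee, 31, Helix, 34, p2, 28), (Lee, 31, Helix, 34, p2, 30), (Mo, 4, Omega, 16, p2, 10), (Mo, 4, Omega, 16, p2, 19), (Mo, 4, Omega, 16, rd, 10), (Mo, 4, Omega, 16, rd, 19), (Rae, 22, Omega, 7, p2, 10), (Rae, 22, Omega, 7, p2, 19), (Rae, 22, Omega, 7, rd, 10), (Rae, 22, Omega, 7, rd, 19), (Zed, 12, Omega, 14, p2, 10), (Zed, 12, Omega, 14, p2, 19), (Zed, 12, Omega, 14, rd, 10), (Zed, 12, Omega, 14, rd, 19)}
Keep only column(s) price, cid, region (12 duplicate(s) eliminated): {(12, 14, p2), (12, 14, rd), (22, 7, p2), (22, 7, rd), (27, 18, p2), (27, 18, rd), (31, 34, mkt), (31, 34, p2), (33, 24, p2), (33, 24, rd), (4, 16, p2), (4, 16, rd)}

{(12, 14, p2), (12, 14, rd), (22, 7, p2), (22, 7, rd), (27, 18, p2), (27, 18, rd), (31, 34, mkt), (31, 34, p2), (33, 24, p2), (33, 24, rd), (4, 16, p2), (4, 16, rd)}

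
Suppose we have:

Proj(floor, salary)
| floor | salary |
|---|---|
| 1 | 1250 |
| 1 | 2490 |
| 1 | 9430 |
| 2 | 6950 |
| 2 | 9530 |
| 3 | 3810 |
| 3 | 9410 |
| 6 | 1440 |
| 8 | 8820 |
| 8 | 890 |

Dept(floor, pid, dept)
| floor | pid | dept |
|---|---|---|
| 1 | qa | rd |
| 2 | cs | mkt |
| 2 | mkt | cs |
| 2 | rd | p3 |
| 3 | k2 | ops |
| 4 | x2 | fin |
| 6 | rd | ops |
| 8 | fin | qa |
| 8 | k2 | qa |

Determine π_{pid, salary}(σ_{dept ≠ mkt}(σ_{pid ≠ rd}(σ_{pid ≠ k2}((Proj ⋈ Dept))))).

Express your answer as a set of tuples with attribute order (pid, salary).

{(fin, 8820), (fin, 890), (mkt, 6950), (mkt, 9530), (qa, 1250), (qa, 2490), (qa, 9430)}

Joining Proj and Dept on floor yields {(1, 1250, qa, rd), (1, 2490, qa, rd), (1, 9430, qa, rd), (2, 6950, cs, mkt), (2, 6950, mkt, cs), (2, 6950, rd, p3), (2, 9530, cs, mkt), (2, 9530, mkt, cs), (2, 9530, rd, p3), (3, 3810, k2, ops), (3, 9410, k2, ops), (6, 1440, rd, ops), (8, 8820, fin, qa), (8, 8820, k2, qa), (8, 890, fin, qa), (8, 890, k2, qa)}.
Selection pid ≠ k2: {(1, 1250, qa, rd), (1, 2490, qa, rd), (1, 9430, qa, rd), (2, 6950, cs, mkt), (2, 6950, mkt, cs), (2, 6950, rd, p3), (2, 9530, cs, mkt), (2, 9530, mkt, cs), (2, 9530, rd, p3), (6, 1440, rd, ops), (8, 8820, fin, qa), (8, 890, fin, qa)}
Selection pid ≠ rd: {(1, 1250, qa, rd), (1, 2490, qa, rd), (1, 9430, qa, rd), (2, 6950, cs, mkt), (2, 6950, mkt, cs), (2, 9530, cs, mkt), (2, 9530, mkt, cs), (8, 8820, fin, qa), (8, 890, fin, qa)}
Selection dept ≠ mkt: {(1, 1250, qa, rd), (1, 2490, qa, rd), (1, 9430, qa, rd), (2, 6950, mkt, cs), (2, 9530, mkt, cs), (8, 8820, fin, qa), (8, 890, fin, qa)}
Projecting to pid, salary: {(fin, 8820), (fin, 890), (mkt, 6950), (mkt, 9530), (qa, 1250), (qa, 2490), (qa, 9430)}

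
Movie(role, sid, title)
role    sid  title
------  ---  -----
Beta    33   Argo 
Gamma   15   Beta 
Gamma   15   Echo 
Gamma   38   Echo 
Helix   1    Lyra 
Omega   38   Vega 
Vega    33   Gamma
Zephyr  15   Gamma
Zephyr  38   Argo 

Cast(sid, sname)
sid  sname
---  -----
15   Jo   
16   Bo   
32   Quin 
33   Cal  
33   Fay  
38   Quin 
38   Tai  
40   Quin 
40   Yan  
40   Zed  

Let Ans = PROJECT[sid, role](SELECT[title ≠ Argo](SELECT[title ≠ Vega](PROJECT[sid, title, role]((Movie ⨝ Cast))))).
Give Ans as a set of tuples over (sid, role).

{(15, Gamma), (15, Zephyr), (33, Vega), (38, Gamma)}

Movie ⋈ Cast (natural join on sid): {(Beta, 33, Argo, Cal), (Beta, 33, Argo, Fay), (Gamma, 15, Beta, Jo), (Gamma, 15, Echo, Jo), (Gamma, 38, Echo, Quin), (Gamma, 38, Echo, Tai), (Omega, 38, Vega, Quin), (Omega, 38, Vega, Tai), (Vega, 33, Gamma, Cal), (Vega, 33, Gamma, Fay), (Zephyr, 15, Gamma, Jo), (Zephyr, 38, Argo, Quin), (Zephyr, 38, Argo, Tai)}
π_{sid, title, role} gives {(15, Beta, Gamma), (15, Echo, Gamma), (15, Gamma, Zephyr), (33, Argo, Beta), (33, Gamma, Vega), (38, Argo, Zephyr), (38, Echo, Gamma), (38, Vega, Omega)} (5 duplicate(s) eliminated).
Filtering on title ≠ Vega leaves {(15, Beta, Gamma), (15, Echo, Gamma), (15, Gamma, Zephyr), (33, Argo, Beta), (33, Gamma, Vega), (38, Argo, Zephyr), (38, Echo, Gamma)}.
Filtering on title ≠ Argo leaves {(15, Beta, Gamma), (15, Echo, Gamma), (15, Gamma, Zephyr), (33, Gamma, Vega), (38, Echo, Gamma)}.
π_{sid, role} gives {(15, Gamma), (15, Zephyr), (33, Vega), (38, Gamma)} (1 duplicate(s) eliminated).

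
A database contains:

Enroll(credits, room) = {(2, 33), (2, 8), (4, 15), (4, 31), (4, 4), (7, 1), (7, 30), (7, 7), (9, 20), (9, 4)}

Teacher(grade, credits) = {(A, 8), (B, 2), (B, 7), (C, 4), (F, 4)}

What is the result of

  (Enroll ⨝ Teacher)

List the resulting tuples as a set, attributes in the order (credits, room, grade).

{(2, 33, B), (2, 8, B), (4, 15, C), (4, 15, F), (4, 31, C), (4, 31, F), (4, 4, C), (4, 4, F), (7, 1, B), (7, 30, B), (7, 7, B)}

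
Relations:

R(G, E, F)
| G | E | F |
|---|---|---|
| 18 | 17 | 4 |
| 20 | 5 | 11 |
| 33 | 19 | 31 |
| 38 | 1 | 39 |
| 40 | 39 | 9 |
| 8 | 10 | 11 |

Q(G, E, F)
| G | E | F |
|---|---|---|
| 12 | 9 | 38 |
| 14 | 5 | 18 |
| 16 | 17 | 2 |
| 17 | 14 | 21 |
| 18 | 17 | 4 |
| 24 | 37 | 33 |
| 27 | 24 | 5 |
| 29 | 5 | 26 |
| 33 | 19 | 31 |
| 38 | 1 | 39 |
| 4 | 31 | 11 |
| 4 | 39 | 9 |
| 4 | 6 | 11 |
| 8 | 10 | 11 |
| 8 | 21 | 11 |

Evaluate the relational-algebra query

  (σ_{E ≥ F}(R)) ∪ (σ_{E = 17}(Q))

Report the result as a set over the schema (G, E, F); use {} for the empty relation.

σ[E ≥ F]: keep tuples satisfying E ≥ F → {(18, 17, 4), (40, 39, 9)}
σ[E = 17]: keep tuples satisfying E = 17 → {(16, 17, 2), (18, 17, 4)}
Taking the union: {(16, 17, 2), (18, 17, 4), (40, 39, 9)}

{(16, 17, 2), (18, 17, 4), (40, 39, 9)}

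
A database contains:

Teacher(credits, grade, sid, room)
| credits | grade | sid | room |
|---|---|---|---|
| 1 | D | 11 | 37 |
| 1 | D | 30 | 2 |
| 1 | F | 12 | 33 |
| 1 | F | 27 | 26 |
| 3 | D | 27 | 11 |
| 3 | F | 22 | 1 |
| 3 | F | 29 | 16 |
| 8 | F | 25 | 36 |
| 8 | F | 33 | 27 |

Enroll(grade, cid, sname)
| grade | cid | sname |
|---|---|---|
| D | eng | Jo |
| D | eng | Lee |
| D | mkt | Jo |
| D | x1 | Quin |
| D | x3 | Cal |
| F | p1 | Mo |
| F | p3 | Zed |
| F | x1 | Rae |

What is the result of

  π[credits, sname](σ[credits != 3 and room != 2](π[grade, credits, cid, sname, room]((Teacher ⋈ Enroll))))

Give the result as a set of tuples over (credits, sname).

{(1, Cal), (1, Jo), (1, Lee), (1, Mo), (1, Quin), (1, Rae), (1, Zed), (8, Mo), (8, Rae), (8, Zed)}

Teacher ⋈ Enroll (natural join on grade): {(1, D, 11, 37, eng, Jo), (1, D, 11, 37, eng, Lee), (1, D, 11, 37, mkt, Jo), (1, D, 11, 37, x1, Quin), (1, D, 11, 37, x3, Cal), (1, D, 30, 2, eng, Jo), (1, D, 30, 2, eng, Lee), (1, D, 30, 2, mkt, Jo), (1, D, 30, 2, x1, Quin), (1, D, 30, 2, x3, Cal), (1, F, 12, 33, p1, Mo), (1, F, 12, 33, p3, Zed), (1, F, 12, 33, x1, Rae), (1, F, 27, 26, p1, Mo), (1, F, 27, 26, p3, Zed), (1, F, 27, 26, x1, Rae), (3, D, 27, 11, eng, Jo), (3, D, 27, 11, eng, Lee), (3, D, 27, 11, mkt, Jo), (3, D, 27, 11, x1, Quin), (3, D, 27, 11, x3, Cal), (3, F, 22, 1, p1, Mo), (3, F, 22, 1, p3, Zed), (3, F, 22, 1, x1, Rae), (3, F, 29, 16, p1, Mo), (3, F, 29, 16, p3, Zed), (3, F, 29, 16, x1, Rae), (8, F, 25, 36, p1, Mo), (8, F, 25, 36, p3, Zed), (8, F, 25, 36, x1, Rae), (8, F, 33, 27, p1, Mo), (8, F, 33, 27, p3, Zed), (8, F, 33, 27, x1, Rae)}
π[grade, credits, cid, sname, room]: project onto (grade, credits, cid, sname, room) → {(D, 1, eng, Jo, 2), (D, 1, eng, Jo, 37), (D, 1, eng, Lee, 2), (D, 1, eng, Lee, 37), (D, 1, mkt, Jo, 2), (D, 1, mkt, Jo, 37), (D, 1, x1, Quin, 2), (D, 1, x1, Quin, 37), (D, 1, x3, Cal, 2), (D, 1, x3, Cal, 37), (D, 3, eng, Jo, 11), (D, 3, eng, Lee, 11), (D, 3, mkt, Jo, 11), (D, 3, x1, Quin, 11), (D, 3, x3, Cal, 11), (F, 1, p1, Mo, 26), (F, 1, p1, Mo, 33), (F, 1, p3, Zed, 26), (F, 1, p3, Zed, 33), (F, 1, x1, Rae, 26), (F, 1, x1, Rae, 33), (F, 3, p1, Mo, 1), (F, 3, p1, Mo, 16), (F, 3, p3, Zed, 1), (F, 3, p3, Zed, 16), (F, 3, x1, Rae, 1), (F, 3, x1, Rae, 16), (F, 8, p1, Mo, 27), (F, 8, p1, Mo, 36), (F, 8, p3, Zed, 27), (F, 8, p3, Zed, 36), (F, 8, x1, Rae, 27), (F, 8, x1, Rae, 36)}
Apply σ_{credits != 3 and room != 2}; surviving tuples: {(D, 1, eng, Jo, 37), (D, 1, eng, Lee, 37), (D, 1, mkt, Jo, 37), (D, 1, x1, Quin, 37), (D, 1, x3, Cal, 37), (F, 1, p1, Mo, 26), (F, 1, p1, Mo, 33), (F, 1, p3, Zed, 26), (F, 1, p3, Zed, 33), (F, 1, x1, Rae, 26), (F, 1, x1, Rae, 33), (F, 8, p1, Mo, 27), (F, 8, p1, Mo, 36), (F, 8, p3, Zed, 27), (F, 8, p3, Zed, 36), (F, 8, x1, Rae, 27), (F, 8, x1, Rae, 36)}
π[credits, sname]: project onto (credits, sname) (7 duplicate(s) eliminated) → {(1, Cal), (1, Jo), (1, Lee), (1, Mo), (1, Quin), (1, Rae), (1, Zed), (8, Mo), (8, Rae), (8, Zed)}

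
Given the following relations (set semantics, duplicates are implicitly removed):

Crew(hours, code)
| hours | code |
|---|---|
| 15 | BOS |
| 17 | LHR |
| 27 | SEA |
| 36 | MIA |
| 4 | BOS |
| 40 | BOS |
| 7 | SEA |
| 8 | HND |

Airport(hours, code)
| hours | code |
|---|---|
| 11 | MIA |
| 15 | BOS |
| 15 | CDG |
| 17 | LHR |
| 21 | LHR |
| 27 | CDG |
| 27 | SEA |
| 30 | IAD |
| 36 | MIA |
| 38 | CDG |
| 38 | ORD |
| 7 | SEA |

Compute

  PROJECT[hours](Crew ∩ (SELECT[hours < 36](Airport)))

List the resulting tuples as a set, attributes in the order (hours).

σ[hours < 36]: keep tuples satisfying hours < 36 → {(11, MIA), (15, BOS), (15, CDG), (17, LHR), (21, LHR), (27, CDG), (27, SEA), (30, IAD), (7, SEA)}
Intersection: {(15, BOS), (17, LHR), (27, SEA), (36, MIA), (4, BOS), (40, BOS), (7, SEA), (8, HND)} with {(11, MIA), (15, BOS), (15, CDG), (17, LHR), (21, LHR), (27, CDG), (27, SEA), (30, IAD), (7, SEA)} → {(15, BOS), (17, LHR), (27, SEA), (7, SEA)}
Projecting to hours: {15, 17, 27, 7}

{15, 17, 27, 7}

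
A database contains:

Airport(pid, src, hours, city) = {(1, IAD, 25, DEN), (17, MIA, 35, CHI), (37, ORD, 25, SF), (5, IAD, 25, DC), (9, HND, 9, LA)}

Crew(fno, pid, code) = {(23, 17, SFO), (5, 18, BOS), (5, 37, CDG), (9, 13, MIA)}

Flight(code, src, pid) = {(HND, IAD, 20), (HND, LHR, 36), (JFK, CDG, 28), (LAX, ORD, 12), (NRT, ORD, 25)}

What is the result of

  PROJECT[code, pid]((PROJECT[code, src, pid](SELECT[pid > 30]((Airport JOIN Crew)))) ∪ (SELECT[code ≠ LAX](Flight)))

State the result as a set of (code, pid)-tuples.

Joining Airport and Crew on pid yields {(17, MIA, 35, CHI, 23, SFO), (37, ORD, 25, SF, 5, CDG)}.
Filtering on pid > 30 leaves {(37, ORD, 25, SF, 5, CDG)}.
Projecting to code, src, pid: {(CDG, ORD, 37)}
Filtering on code ≠ LAX leaves {(HND, IAD, 20), (HND, LHR, 36), (JFK, CDG, 28), (NRT, ORD, 25)}.
Taking the union: {(CDG, ORD, 37), (HND, IAD, 20), (HND, LHR, 36), (JFK, CDG, 28), (NRT, ORD, 25)}
Projecting to code, pid: {(CDG, 37), (HND, 20), (HND, 36), (JFK, 28), (NRT, 25)}

{(CDG, 37), (HND, 20), (HND, 36), (JFK, 28), (NRT, 25)}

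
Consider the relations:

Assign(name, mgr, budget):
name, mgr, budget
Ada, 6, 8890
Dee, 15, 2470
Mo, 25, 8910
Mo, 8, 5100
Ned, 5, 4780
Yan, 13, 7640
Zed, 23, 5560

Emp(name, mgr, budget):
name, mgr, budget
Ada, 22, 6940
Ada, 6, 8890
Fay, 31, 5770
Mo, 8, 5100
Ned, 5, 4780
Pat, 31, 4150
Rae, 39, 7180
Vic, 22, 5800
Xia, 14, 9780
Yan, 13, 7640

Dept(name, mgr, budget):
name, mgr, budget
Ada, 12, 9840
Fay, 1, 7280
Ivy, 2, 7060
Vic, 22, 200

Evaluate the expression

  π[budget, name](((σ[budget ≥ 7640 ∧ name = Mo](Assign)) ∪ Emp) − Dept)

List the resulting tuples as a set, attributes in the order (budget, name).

Apply σ_{budget ≥ 7640 ∧ name = Mo}; surviving tuples: {(Mo, 25, 8910)}
Union: {(Mo, 25, 8910)} with {(Ada, 22, 6940), (Ada, 6, 8890), (Fay, 31, 5770), (Mo, 8, 5100), (Ned, 5, 4780), (Pat, 31, 4150), (Rae, 39, 7180), (Vic, 22, 5800), (Xia, 14, 9780), (Yan, 13, 7640)} → {(Ada, 22, 6940), (Ada, 6, 8890), (Fay, 31, 5770), (Mo, 25, 8910), (Mo, 8, 5100), (Ned, 5, 4780), (Pat, 31, 4150), (Rae, 39, 7180), (Vic, 22, 5800), (Xia, 14, 9780), (Yan, 13, 7640)}
Difference: {(Ada, 22, 6940), (Ada, 6, 8890), (Fay, 31, 5770), (Mo, 25, 8910), (Mo, 8, 5100), (Ned, 5, 4780), (Pat, 31, 4150), (Rae, 39, 7180), (Vic, 22, 5800), (Xia, 14, 9780), (Yan, 13, 7640)} with {(Ada, 12, 9840), (Fay, 1, 7280), (Ivy, 2, 7060), (Vic, 22, 200)} → {(Ada, 22, 6940), (Ada, 6, 8890), (Fay, 31, 5770), (Mo, 25, 8910), (Mo, 8, 5100), (Ned, 5, 4780), (Pat, 31, 4150), (Rae, 39, 7180), (Vic, 22, 5800), (Xia, 14, 9780), (Yan, 13, 7640)}
Keep only column(s) budget, name: {(4150, Pat), (4780, Ned), (5100, Mo), (5770, Fay), (5800, Vic), (6940, Ada), (7180, Rae), (7640, Yan), (8890, Ada), (8910, Mo), (9780, Xia)}

{(4150, Pat), (4780, Ned), (5100, Mo), (5770, Fay), (5800, Vic), (6940, Ada), (7180, Rae), (7640, Yan), (8890, Ada), (8910, Mo), (9780, Xia)}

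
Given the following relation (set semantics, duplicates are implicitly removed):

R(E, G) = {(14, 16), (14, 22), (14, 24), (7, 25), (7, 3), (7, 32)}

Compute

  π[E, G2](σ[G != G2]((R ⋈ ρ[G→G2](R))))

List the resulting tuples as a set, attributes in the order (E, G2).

{(14, 16), (14, 22), (14, 24), (7, 25), (7, 3), (7, 32)}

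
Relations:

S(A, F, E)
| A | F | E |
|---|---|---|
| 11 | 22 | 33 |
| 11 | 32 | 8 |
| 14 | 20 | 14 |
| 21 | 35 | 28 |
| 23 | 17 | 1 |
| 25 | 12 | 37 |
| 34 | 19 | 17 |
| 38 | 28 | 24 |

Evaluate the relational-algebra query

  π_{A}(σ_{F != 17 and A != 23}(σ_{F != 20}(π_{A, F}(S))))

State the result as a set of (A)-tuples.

π_{A, F} gives {(11, 22), (11, 32), (14, 20), (21, 35), (23, 17), (25, 12), (34, 19), (38, 28)}.
Selection F != 20: {(11, 22), (11, 32), (21, 35), (23, 17), (25, 12), (34, 19), (38, 28)}
Selection F != 17 and A != 23: {(11, 22), (11, 32), (21, 35), (25, 12), (34, 19), (38, 28)}
π_{A} gives {11, 21, 25, 34, 38} (1 duplicate(s) eliminated).

{11, 21, 25, 34, 38}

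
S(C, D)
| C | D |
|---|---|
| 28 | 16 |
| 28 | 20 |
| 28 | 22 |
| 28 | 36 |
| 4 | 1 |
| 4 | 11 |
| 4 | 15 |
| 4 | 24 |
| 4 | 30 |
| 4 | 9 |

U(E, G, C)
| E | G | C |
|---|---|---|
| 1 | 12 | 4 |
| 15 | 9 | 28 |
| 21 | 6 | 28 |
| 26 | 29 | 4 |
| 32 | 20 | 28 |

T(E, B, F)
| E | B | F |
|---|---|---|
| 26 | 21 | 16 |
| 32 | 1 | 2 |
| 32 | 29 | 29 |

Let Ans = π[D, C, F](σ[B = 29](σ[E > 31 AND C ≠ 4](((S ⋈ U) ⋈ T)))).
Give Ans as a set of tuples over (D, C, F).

S ⋈ U (natural join on C): {(28, 16, 15, 9), (28, 16, 21, 6), (28, 16, 32, 20), (28, 20, 15, 9), (28, 20, 21, 6), (28, 20, 32, 20), (28, 22, 15, 9), (28, 22, 21, 6), (28, 22, 32, 20), (28, 36, 15, 9), (28, 36, 21, 6), (28, 36, 32, 20), (4, 1, 1, 12), (4, 1, 26, 29), (4, 11, 1, 12), (4, 11, 26, 29), (4, 15, 1, 12), (4, 15, 26, 29), (4, 24, 1, 12), (4, 24, 26, 29), (4, 30, 1, 12), (4, 30, 26, 29), (4, 9, 1, 12), (4, 9, 26, 29)}
(S ⋈ U) ⋈ T (natural join on E): {(28, 16, 32, 20, 1, 2), (28, 16, 32, 20, 29, 29), (28, 20, 32, 20, 1, 2), (28, 20, 32, 20, 29, 29), (28, 22, 32, 20, 1, 2), (28, 22, 32, 20, 29, 29), (28, 36, 32, 20, 1, 2), (28, 36, 32, 20, 29, 29), (4, 1, 26, 29, 21, 16), (4, 11, 26, 29, 21, 16), (4, 15, 26, 29, 21, 16), (4, 24, 26, 29, 21, 16), (4, 30, 26, 29, 21, 16), (4, 9, 26, 29, 21, 16)}
Apply σ_{E > 31 AND C ≠ 4}; surviving tuples: {(28, 16, 32, 20, 1, 2), (28, 16, 32, 20, 29, 29), (28, 20, 32, 20, 1, 2), (28, 20, 32, 20, 29, 29), (28, 22, 32, 20, 1, 2), (28, 22, 32, 20, 29, 29), (28, 36, 32, 20, 1, 2), (28, 36, 32, 20, 29, 29)}
Apply σ_{B = 29}; surviving tuples: {(28, 16, 32, 20, 29, 29), (28, 20, 32, 20, 29, 29), (28, 22, 32, 20, 29, 29), (28, 36, 32, 20, 29, 29)}
Keep only column(s) D, C, F: {(16, 28, 29), (20, 28, 29), (22, 28, 29), (36, 28, 29)}

{(16, 28, 29), (20, 28, 29), (22, 28, 29), (36, 28, 29)}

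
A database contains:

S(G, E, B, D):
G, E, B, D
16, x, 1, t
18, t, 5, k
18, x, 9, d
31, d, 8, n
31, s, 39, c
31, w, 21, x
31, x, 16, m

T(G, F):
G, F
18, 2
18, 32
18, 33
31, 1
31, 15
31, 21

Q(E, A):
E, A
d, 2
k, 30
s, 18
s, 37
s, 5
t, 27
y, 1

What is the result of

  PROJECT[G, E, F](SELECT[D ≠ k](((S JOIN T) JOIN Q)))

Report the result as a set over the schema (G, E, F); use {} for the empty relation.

{(31, d, 1), (31, d, 15), (31, d, 21), (31, s, 1), (31, s, 15), (31, s, 21)}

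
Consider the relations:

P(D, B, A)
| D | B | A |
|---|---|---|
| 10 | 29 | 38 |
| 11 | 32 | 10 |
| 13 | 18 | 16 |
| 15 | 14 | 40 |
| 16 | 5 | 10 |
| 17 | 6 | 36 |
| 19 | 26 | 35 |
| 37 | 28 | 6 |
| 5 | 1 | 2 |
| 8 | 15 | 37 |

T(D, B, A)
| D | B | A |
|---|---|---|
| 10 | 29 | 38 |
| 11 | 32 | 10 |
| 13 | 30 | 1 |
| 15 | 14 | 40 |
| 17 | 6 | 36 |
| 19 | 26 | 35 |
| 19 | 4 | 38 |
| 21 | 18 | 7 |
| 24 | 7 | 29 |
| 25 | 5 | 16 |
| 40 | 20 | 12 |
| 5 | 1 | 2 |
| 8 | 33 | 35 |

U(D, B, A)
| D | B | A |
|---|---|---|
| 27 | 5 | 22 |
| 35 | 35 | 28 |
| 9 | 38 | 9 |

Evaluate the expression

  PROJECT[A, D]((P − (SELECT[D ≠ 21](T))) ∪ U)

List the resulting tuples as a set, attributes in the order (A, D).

Apply σ_{D ≠ 21}; surviving tuples: {(10, 29, 38), (11, 32, 10), (13, 30, 1), (15, 14, 40), (17, 6, 36), (19, 26, 35), (19, 4, 38), (24, 7, 29), (25, 5, 16), (40, 20, 12), (5, 1, 2), (8, 33, 35)}
Difference: {(10, 29, 38), (11, 32, 10), (13, 18, 16), (15, 14, 40), (16, 5, 10), (17, 6, 36), (19, 26, 35), (37, 28, 6), (5, 1, 2), (8, 15, 37)} with {(10, 29, 38), (11, 32, 10), (13, 30, 1), (15, 14, 40), (17, 6, 36), (19, 26, 35), (19, 4, 38), (24, 7, 29), (25, 5, 16), (40, 20, 12), (5, 1, 2), (8, 33, 35)} → {(13, 18, 16), (16, 5, 10), (37, 28, 6), (8, 15, 37)}
Union: {(13, 18, 16), (16, 5, 10), (37, 28, 6), (8, 15, 37)} with {(27, 5, 22), (35, 35, 28), (9, 38, 9)} → {(13, 18, 16), (16, 5, 10), (27, 5, 22), (35, 35, 28), (37, 28, 6), (8, 15, 37), (9, 38, 9)}
Projecting to A, D: {(10, 16), (16, 13), (22, 27), (28, 35), (37, 8), (6, 37), (9, 9)}

{(10, 16), (16, 13), (22, 27), (28, 35), (37, 8), (6, 37), (9, 9)}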